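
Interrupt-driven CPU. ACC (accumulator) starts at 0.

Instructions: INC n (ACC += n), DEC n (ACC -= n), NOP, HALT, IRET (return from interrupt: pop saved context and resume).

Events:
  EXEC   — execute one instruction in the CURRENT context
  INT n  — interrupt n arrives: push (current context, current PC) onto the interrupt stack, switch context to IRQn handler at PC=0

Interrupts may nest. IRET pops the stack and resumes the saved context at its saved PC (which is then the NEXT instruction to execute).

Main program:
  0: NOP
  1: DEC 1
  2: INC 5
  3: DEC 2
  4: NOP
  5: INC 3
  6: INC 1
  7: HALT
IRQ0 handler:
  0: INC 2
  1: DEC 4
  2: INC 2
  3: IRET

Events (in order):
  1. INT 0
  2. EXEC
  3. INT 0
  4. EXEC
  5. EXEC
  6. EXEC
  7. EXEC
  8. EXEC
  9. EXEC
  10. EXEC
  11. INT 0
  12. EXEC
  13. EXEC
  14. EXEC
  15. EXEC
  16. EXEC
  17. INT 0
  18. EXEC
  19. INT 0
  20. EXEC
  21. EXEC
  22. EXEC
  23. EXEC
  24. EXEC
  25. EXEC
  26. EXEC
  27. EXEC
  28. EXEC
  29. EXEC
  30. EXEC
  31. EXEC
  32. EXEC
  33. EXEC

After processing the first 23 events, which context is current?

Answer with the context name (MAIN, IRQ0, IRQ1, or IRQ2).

Answer: IRQ0

Derivation:
Event 1 (INT 0): INT 0 arrives: push (MAIN, PC=0), enter IRQ0 at PC=0 (depth now 1)
Event 2 (EXEC): [IRQ0] PC=0: INC 2 -> ACC=2
Event 3 (INT 0): INT 0 arrives: push (IRQ0, PC=1), enter IRQ0 at PC=0 (depth now 2)
Event 4 (EXEC): [IRQ0] PC=0: INC 2 -> ACC=4
Event 5 (EXEC): [IRQ0] PC=1: DEC 4 -> ACC=0
Event 6 (EXEC): [IRQ0] PC=2: INC 2 -> ACC=2
Event 7 (EXEC): [IRQ0] PC=3: IRET -> resume IRQ0 at PC=1 (depth now 1)
Event 8 (EXEC): [IRQ0] PC=1: DEC 4 -> ACC=-2
Event 9 (EXEC): [IRQ0] PC=2: INC 2 -> ACC=0
Event 10 (EXEC): [IRQ0] PC=3: IRET -> resume MAIN at PC=0 (depth now 0)
Event 11 (INT 0): INT 0 arrives: push (MAIN, PC=0), enter IRQ0 at PC=0 (depth now 1)
Event 12 (EXEC): [IRQ0] PC=0: INC 2 -> ACC=2
Event 13 (EXEC): [IRQ0] PC=1: DEC 4 -> ACC=-2
Event 14 (EXEC): [IRQ0] PC=2: INC 2 -> ACC=0
Event 15 (EXEC): [IRQ0] PC=3: IRET -> resume MAIN at PC=0 (depth now 0)
Event 16 (EXEC): [MAIN] PC=0: NOP
Event 17 (INT 0): INT 0 arrives: push (MAIN, PC=1), enter IRQ0 at PC=0 (depth now 1)
Event 18 (EXEC): [IRQ0] PC=0: INC 2 -> ACC=2
Event 19 (INT 0): INT 0 arrives: push (IRQ0, PC=1), enter IRQ0 at PC=0 (depth now 2)
Event 20 (EXEC): [IRQ0] PC=0: INC 2 -> ACC=4
Event 21 (EXEC): [IRQ0] PC=1: DEC 4 -> ACC=0
Event 22 (EXEC): [IRQ0] PC=2: INC 2 -> ACC=2
Event 23 (EXEC): [IRQ0] PC=3: IRET -> resume IRQ0 at PC=1 (depth now 1)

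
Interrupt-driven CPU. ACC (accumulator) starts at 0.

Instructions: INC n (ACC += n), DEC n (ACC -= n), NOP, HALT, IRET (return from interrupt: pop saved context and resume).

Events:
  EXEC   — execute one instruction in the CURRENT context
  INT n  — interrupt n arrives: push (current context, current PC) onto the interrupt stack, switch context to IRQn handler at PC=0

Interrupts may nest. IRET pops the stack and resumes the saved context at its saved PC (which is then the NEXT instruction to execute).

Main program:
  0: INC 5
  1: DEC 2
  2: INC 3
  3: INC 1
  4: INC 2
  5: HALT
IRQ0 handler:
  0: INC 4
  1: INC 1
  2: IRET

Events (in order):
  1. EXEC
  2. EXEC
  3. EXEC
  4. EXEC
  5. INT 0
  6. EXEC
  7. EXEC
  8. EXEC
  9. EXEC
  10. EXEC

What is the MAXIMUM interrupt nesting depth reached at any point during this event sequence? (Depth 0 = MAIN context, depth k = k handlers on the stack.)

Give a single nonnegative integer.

Event 1 (EXEC): [MAIN] PC=0: INC 5 -> ACC=5 [depth=0]
Event 2 (EXEC): [MAIN] PC=1: DEC 2 -> ACC=3 [depth=0]
Event 3 (EXEC): [MAIN] PC=2: INC 3 -> ACC=6 [depth=0]
Event 4 (EXEC): [MAIN] PC=3: INC 1 -> ACC=7 [depth=0]
Event 5 (INT 0): INT 0 arrives: push (MAIN, PC=4), enter IRQ0 at PC=0 (depth now 1) [depth=1]
Event 6 (EXEC): [IRQ0] PC=0: INC 4 -> ACC=11 [depth=1]
Event 7 (EXEC): [IRQ0] PC=1: INC 1 -> ACC=12 [depth=1]
Event 8 (EXEC): [IRQ0] PC=2: IRET -> resume MAIN at PC=4 (depth now 0) [depth=0]
Event 9 (EXEC): [MAIN] PC=4: INC 2 -> ACC=14 [depth=0]
Event 10 (EXEC): [MAIN] PC=5: HALT [depth=0]
Max depth observed: 1

Answer: 1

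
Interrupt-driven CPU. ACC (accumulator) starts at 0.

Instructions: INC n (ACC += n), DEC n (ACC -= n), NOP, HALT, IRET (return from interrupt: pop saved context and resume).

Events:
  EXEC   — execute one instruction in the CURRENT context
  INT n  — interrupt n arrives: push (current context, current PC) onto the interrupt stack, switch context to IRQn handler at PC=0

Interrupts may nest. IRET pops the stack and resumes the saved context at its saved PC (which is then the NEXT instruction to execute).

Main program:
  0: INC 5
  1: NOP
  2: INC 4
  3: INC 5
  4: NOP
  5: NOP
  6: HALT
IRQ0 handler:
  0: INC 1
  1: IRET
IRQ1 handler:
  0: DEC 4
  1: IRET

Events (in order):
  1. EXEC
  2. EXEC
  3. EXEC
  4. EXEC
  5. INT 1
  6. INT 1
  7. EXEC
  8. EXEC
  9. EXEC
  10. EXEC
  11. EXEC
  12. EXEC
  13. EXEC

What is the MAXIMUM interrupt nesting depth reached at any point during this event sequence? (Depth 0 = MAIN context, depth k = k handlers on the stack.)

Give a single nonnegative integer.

Answer: 2

Derivation:
Event 1 (EXEC): [MAIN] PC=0: INC 5 -> ACC=5 [depth=0]
Event 2 (EXEC): [MAIN] PC=1: NOP [depth=0]
Event 3 (EXEC): [MAIN] PC=2: INC 4 -> ACC=9 [depth=0]
Event 4 (EXEC): [MAIN] PC=3: INC 5 -> ACC=14 [depth=0]
Event 5 (INT 1): INT 1 arrives: push (MAIN, PC=4), enter IRQ1 at PC=0 (depth now 1) [depth=1]
Event 6 (INT 1): INT 1 arrives: push (IRQ1, PC=0), enter IRQ1 at PC=0 (depth now 2) [depth=2]
Event 7 (EXEC): [IRQ1] PC=0: DEC 4 -> ACC=10 [depth=2]
Event 8 (EXEC): [IRQ1] PC=1: IRET -> resume IRQ1 at PC=0 (depth now 1) [depth=1]
Event 9 (EXEC): [IRQ1] PC=0: DEC 4 -> ACC=6 [depth=1]
Event 10 (EXEC): [IRQ1] PC=1: IRET -> resume MAIN at PC=4 (depth now 0) [depth=0]
Event 11 (EXEC): [MAIN] PC=4: NOP [depth=0]
Event 12 (EXEC): [MAIN] PC=5: NOP [depth=0]
Event 13 (EXEC): [MAIN] PC=6: HALT [depth=0]
Max depth observed: 2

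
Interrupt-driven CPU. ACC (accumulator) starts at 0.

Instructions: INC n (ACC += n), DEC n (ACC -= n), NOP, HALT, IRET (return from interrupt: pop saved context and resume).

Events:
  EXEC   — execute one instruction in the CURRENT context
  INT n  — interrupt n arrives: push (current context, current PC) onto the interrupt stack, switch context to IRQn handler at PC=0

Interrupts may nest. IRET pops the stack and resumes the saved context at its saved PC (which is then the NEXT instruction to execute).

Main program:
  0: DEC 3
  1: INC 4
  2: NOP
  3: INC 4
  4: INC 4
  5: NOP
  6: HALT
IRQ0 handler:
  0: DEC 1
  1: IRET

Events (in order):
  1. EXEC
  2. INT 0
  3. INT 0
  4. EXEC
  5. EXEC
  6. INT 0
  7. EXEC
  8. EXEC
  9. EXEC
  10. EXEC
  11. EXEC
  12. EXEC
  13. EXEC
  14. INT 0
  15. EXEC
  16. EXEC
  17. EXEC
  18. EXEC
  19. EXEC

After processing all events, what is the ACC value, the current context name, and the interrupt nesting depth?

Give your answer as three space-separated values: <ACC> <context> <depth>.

Event 1 (EXEC): [MAIN] PC=0: DEC 3 -> ACC=-3
Event 2 (INT 0): INT 0 arrives: push (MAIN, PC=1), enter IRQ0 at PC=0 (depth now 1)
Event 3 (INT 0): INT 0 arrives: push (IRQ0, PC=0), enter IRQ0 at PC=0 (depth now 2)
Event 4 (EXEC): [IRQ0] PC=0: DEC 1 -> ACC=-4
Event 5 (EXEC): [IRQ0] PC=1: IRET -> resume IRQ0 at PC=0 (depth now 1)
Event 6 (INT 0): INT 0 arrives: push (IRQ0, PC=0), enter IRQ0 at PC=0 (depth now 2)
Event 7 (EXEC): [IRQ0] PC=0: DEC 1 -> ACC=-5
Event 8 (EXEC): [IRQ0] PC=1: IRET -> resume IRQ0 at PC=0 (depth now 1)
Event 9 (EXEC): [IRQ0] PC=0: DEC 1 -> ACC=-6
Event 10 (EXEC): [IRQ0] PC=1: IRET -> resume MAIN at PC=1 (depth now 0)
Event 11 (EXEC): [MAIN] PC=1: INC 4 -> ACC=-2
Event 12 (EXEC): [MAIN] PC=2: NOP
Event 13 (EXEC): [MAIN] PC=3: INC 4 -> ACC=2
Event 14 (INT 0): INT 0 arrives: push (MAIN, PC=4), enter IRQ0 at PC=0 (depth now 1)
Event 15 (EXEC): [IRQ0] PC=0: DEC 1 -> ACC=1
Event 16 (EXEC): [IRQ0] PC=1: IRET -> resume MAIN at PC=4 (depth now 0)
Event 17 (EXEC): [MAIN] PC=4: INC 4 -> ACC=5
Event 18 (EXEC): [MAIN] PC=5: NOP
Event 19 (EXEC): [MAIN] PC=6: HALT

Answer: 5 MAIN 0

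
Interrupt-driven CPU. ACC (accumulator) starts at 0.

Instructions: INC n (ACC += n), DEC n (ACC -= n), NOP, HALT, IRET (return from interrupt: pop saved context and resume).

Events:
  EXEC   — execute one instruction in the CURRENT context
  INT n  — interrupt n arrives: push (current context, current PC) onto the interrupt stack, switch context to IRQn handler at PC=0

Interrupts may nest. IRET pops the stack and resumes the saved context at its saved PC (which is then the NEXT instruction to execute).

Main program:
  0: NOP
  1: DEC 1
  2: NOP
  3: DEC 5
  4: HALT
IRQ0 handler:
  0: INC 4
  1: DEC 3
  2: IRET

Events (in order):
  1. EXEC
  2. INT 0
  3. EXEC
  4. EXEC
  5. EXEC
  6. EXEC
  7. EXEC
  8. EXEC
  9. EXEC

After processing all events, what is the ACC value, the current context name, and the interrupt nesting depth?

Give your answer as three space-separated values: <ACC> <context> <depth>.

Answer: -5 MAIN 0

Derivation:
Event 1 (EXEC): [MAIN] PC=0: NOP
Event 2 (INT 0): INT 0 arrives: push (MAIN, PC=1), enter IRQ0 at PC=0 (depth now 1)
Event 3 (EXEC): [IRQ0] PC=0: INC 4 -> ACC=4
Event 4 (EXEC): [IRQ0] PC=1: DEC 3 -> ACC=1
Event 5 (EXEC): [IRQ0] PC=2: IRET -> resume MAIN at PC=1 (depth now 0)
Event 6 (EXEC): [MAIN] PC=1: DEC 1 -> ACC=0
Event 7 (EXEC): [MAIN] PC=2: NOP
Event 8 (EXEC): [MAIN] PC=3: DEC 5 -> ACC=-5
Event 9 (EXEC): [MAIN] PC=4: HALT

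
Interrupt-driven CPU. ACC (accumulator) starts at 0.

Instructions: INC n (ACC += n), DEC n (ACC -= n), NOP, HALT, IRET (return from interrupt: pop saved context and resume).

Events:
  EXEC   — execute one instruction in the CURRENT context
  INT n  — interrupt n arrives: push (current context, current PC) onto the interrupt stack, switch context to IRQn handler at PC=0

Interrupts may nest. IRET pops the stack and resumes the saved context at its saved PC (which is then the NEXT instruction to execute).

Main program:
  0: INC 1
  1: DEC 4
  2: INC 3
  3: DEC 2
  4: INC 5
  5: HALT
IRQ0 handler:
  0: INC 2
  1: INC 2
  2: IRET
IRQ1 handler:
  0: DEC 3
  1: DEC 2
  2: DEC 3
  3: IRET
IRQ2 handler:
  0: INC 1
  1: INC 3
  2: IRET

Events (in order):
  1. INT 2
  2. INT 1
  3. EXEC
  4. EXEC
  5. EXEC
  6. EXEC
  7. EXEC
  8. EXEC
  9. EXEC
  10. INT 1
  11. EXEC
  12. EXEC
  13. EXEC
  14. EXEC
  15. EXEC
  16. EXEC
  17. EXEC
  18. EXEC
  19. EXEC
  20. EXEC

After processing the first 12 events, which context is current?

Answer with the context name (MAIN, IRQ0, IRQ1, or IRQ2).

Answer: IRQ1

Derivation:
Event 1 (INT 2): INT 2 arrives: push (MAIN, PC=0), enter IRQ2 at PC=0 (depth now 1)
Event 2 (INT 1): INT 1 arrives: push (IRQ2, PC=0), enter IRQ1 at PC=0 (depth now 2)
Event 3 (EXEC): [IRQ1] PC=0: DEC 3 -> ACC=-3
Event 4 (EXEC): [IRQ1] PC=1: DEC 2 -> ACC=-5
Event 5 (EXEC): [IRQ1] PC=2: DEC 3 -> ACC=-8
Event 6 (EXEC): [IRQ1] PC=3: IRET -> resume IRQ2 at PC=0 (depth now 1)
Event 7 (EXEC): [IRQ2] PC=0: INC 1 -> ACC=-7
Event 8 (EXEC): [IRQ2] PC=1: INC 3 -> ACC=-4
Event 9 (EXEC): [IRQ2] PC=2: IRET -> resume MAIN at PC=0 (depth now 0)
Event 10 (INT 1): INT 1 arrives: push (MAIN, PC=0), enter IRQ1 at PC=0 (depth now 1)
Event 11 (EXEC): [IRQ1] PC=0: DEC 3 -> ACC=-7
Event 12 (EXEC): [IRQ1] PC=1: DEC 2 -> ACC=-9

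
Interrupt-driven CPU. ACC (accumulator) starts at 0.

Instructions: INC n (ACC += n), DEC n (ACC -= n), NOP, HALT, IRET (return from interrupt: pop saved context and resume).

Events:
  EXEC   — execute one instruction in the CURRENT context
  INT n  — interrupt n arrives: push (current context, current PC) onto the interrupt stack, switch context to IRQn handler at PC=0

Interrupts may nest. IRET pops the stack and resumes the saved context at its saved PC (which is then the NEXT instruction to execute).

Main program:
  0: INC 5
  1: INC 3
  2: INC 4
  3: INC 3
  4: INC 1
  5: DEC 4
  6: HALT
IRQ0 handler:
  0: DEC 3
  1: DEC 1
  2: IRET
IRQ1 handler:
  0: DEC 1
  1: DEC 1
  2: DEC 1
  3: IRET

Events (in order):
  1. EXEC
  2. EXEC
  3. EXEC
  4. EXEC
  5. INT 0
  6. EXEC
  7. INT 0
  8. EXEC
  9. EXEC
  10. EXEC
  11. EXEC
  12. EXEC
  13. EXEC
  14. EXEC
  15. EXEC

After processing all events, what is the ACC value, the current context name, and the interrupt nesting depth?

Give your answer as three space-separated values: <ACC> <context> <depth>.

Event 1 (EXEC): [MAIN] PC=0: INC 5 -> ACC=5
Event 2 (EXEC): [MAIN] PC=1: INC 3 -> ACC=8
Event 3 (EXEC): [MAIN] PC=2: INC 4 -> ACC=12
Event 4 (EXEC): [MAIN] PC=3: INC 3 -> ACC=15
Event 5 (INT 0): INT 0 arrives: push (MAIN, PC=4), enter IRQ0 at PC=0 (depth now 1)
Event 6 (EXEC): [IRQ0] PC=0: DEC 3 -> ACC=12
Event 7 (INT 0): INT 0 arrives: push (IRQ0, PC=1), enter IRQ0 at PC=0 (depth now 2)
Event 8 (EXEC): [IRQ0] PC=0: DEC 3 -> ACC=9
Event 9 (EXEC): [IRQ0] PC=1: DEC 1 -> ACC=8
Event 10 (EXEC): [IRQ0] PC=2: IRET -> resume IRQ0 at PC=1 (depth now 1)
Event 11 (EXEC): [IRQ0] PC=1: DEC 1 -> ACC=7
Event 12 (EXEC): [IRQ0] PC=2: IRET -> resume MAIN at PC=4 (depth now 0)
Event 13 (EXEC): [MAIN] PC=4: INC 1 -> ACC=8
Event 14 (EXEC): [MAIN] PC=5: DEC 4 -> ACC=4
Event 15 (EXEC): [MAIN] PC=6: HALT

Answer: 4 MAIN 0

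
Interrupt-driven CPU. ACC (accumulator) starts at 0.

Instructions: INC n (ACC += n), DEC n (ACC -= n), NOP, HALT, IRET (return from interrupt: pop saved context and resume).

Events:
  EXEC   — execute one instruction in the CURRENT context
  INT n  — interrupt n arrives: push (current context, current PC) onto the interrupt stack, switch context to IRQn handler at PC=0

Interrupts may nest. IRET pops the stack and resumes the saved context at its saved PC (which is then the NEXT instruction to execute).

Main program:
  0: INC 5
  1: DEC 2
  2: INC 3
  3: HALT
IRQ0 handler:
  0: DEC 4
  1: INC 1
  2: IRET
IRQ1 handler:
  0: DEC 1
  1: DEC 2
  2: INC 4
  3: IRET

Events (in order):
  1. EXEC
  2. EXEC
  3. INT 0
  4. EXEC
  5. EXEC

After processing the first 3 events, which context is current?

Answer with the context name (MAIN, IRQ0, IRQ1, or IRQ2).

Answer: IRQ0

Derivation:
Event 1 (EXEC): [MAIN] PC=0: INC 5 -> ACC=5
Event 2 (EXEC): [MAIN] PC=1: DEC 2 -> ACC=3
Event 3 (INT 0): INT 0 arrives: push (MAIN, PC=2), enter IRQ0 at PC=0 (depth now 1)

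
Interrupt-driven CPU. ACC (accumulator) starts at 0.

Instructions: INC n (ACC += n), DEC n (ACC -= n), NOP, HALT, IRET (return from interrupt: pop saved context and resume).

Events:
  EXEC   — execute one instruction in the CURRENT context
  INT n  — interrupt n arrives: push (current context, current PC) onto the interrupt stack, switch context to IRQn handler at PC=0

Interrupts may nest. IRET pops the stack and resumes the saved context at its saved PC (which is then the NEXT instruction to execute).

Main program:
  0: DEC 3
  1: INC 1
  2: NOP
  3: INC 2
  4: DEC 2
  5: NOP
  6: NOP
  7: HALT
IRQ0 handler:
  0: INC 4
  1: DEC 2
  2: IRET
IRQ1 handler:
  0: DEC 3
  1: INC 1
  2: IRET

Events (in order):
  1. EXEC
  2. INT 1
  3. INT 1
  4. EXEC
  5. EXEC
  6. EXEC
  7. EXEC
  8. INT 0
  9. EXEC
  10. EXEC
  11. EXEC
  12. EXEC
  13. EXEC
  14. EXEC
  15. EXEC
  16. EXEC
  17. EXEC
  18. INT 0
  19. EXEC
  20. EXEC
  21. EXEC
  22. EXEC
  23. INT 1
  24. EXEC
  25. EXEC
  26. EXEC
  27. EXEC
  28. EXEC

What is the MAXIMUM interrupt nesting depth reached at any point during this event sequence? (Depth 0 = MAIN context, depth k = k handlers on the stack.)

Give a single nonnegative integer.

Event 1 (EXEC): [MAIN] PC=0: DEC 3 -> ACC=-3 [depth=0]
Event 2 (INT 1): INT 1 arrives: push (MAIN, PC=1), enter IRQ1 at PC=0 (depth now 1) [depth=1]
Event 3 (INT 1): INT 1 arrives: push (IRQ1, PC=0), enter IRQ1 at PC=0 (depth now 2) [depth=2]
Event 4 (EXEC): [IRQ1] PC=0: DEC 3 -> ACC=-6 [depth=2]
Event 5 (EXEC): [IRQ1] PC=1: INC 1 -> ACC=-5 [depth=2]
Event 6 (EXEC): [IRQ1] PC=2: IRET -> resume IRQ1 at PC=0 (depth now 1) [depth=1]
Event 7 (EXEC): [IRQ1] PC=0: DEC 3 -> ACC=-8 [depth=1]
Event 8 (INT 0): INT 0 arrives: push (IRQ1, PC=1), enter IRQ0 at PC=0 (depth now 2) [depth=2]
Event 9 (EXEC): [IRQ0] PC=0: INC 4 -> ACC=-4 [depth=2]
Event 10 (EXEC): [IRQ0] PC=1: DEC 2 -> ACC=-6 [depth=2]
Event 11 (EXEC): [IRQ0] PC=2: IRET -> resume IRQ1 at PC=1 (depth now 1) [depth=1]
Event 12 (EXEC): [IRQ1] PC=1: INC 1 -> ACC=-5 [depth=1]
Event 13 (EXEC): [IRQ1] PC=2: IRET -> resume MAIN at PC=1 (depth now 0) [depth=0]
Event 14 (EXEC): [MAIN] PC=1: INC 1 -> ACC=-4 [depth=0]
Event 15 (EXEC): [MAIN] PC=2: NOP [depth=0]
Event 16 (EXEC): [MAIN] PC=3: INC 2 -> ACC=-2 [depth=0]
Event 17 (EXEC): [MAIN] PC=4: DEC 2 -> ACC=-4 [depth=0]
Event 18 (INT 0): INT 0 arrives: push (MAIN, PC=5), enter IRQ0 at PC=0 (depth now 1) [depth=1]
Event 19 (EXEC): [IRQ0] PC=0: INC 4 -> ACC=0 [depth=1]
Event 20 (EXEC): [IRQ0] PC=1: DEC 2 -> ACC=-2 [depth=1]
Event 21 (EXEC): [IRQ0] PC=2: IRET -> resume MAIN at PC=5 (depth now 0) [depth=0]
Event 22 (EXEC): [MAIN] PC=5: NOP [depth=0]
Event 23 (INT 1): INT 1 arrives: push (MAIN, PC=6), enter IRQ1 at PC=0 (depth now 1) [depth=1]
Event 24 (EXEC): [IRQ1] PC=0: DEC 3 -> ACC=-5 [depth=1]
Event 25 (EXEC): [IRQ1] PC=1: INC 1 -> ACC=-4 [depth=1]
Event 26 (EXEC): [IRQ1] PC=2: IRET -> resume MAIN at PC=6 (depth now 0) [depth=0]
Event 27 (EXEC): [MAIN] PC=6: NOP [depth=0]
Event 28 (EXEC): [MAIN] PC=7: HALT [depth=0]
Max depth observed: 2

Answer: 2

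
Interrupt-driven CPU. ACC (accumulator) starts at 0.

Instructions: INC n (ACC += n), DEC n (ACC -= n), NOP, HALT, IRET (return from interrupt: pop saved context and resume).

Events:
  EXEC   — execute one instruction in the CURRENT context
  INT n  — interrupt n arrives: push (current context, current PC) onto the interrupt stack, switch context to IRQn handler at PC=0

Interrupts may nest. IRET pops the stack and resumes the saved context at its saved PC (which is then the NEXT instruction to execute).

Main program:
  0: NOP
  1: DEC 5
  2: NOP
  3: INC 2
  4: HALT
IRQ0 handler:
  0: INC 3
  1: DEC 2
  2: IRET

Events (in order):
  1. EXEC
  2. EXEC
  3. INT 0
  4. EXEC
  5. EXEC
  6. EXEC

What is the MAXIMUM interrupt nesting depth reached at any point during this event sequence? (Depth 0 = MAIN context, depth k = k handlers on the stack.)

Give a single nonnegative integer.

Answer: 1

Derivation:
Event 1 (EXEC): [MAIN] PC=0: NOP [depth=0]
Event 2 (EXEC): [MAIN] PC=1: DEC 5 -> ACC=-5 [depth=0]
Event 3 (INT 0): INT 0 arrives: push (MAIN, PC=2), enter IRQ0 at PC=0 (depth now 1) [depth=1]
Event 4 (EXEC): [IRQ0] PC=0: INC 3 -> ACC=-2 [depth=1]
Event 5 (EXEC): [IRQ0] PC=1: DEC 2 -> ACC=-4 [depth=1]
Event 6 (EXEC): [IRQ0] PC=2: IRET -> resume MAIN at PC=2 (depth now 0) [depth=0]
Max depth observed: 1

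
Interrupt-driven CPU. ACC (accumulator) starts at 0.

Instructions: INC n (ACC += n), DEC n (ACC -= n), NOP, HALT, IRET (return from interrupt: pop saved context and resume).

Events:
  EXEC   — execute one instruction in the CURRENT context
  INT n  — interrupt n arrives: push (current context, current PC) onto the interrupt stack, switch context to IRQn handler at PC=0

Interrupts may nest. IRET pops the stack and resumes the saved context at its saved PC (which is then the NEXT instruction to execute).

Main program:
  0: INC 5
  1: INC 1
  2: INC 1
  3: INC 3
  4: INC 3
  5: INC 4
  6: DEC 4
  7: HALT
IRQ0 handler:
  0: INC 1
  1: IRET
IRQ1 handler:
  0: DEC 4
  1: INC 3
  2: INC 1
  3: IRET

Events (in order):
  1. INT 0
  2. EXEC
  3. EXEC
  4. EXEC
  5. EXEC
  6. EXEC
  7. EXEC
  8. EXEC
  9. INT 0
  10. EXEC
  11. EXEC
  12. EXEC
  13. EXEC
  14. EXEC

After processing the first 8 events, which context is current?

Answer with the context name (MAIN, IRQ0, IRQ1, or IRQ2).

Answer: MAIN

Derivation:
Event 1 (INT 0): INT 0 arrives: push (MAIN, PC=0), enter IRQ0 at PC=0 (depth now 1)
Event 2 (EXEC): [IRQ0] PC=0: INC 1 -> ACC=1
Event 3 (EXEC): [IRQ0] PC=1: IRET -> resume MAIN at PC=0 (depth now 0)
Event 4 (EXEC): [MAIN] PC=0: INC 5 -> ACC=6
Event 5 (EXEC): [MAIN] PC=1: INC 1 -> ACC=7
Event 6 (EXEC): [MAIN] PC=2: INC 1 -> ACC=8
Event 7 (EXEC): [MAIN] PC=3: INC 3 -> ACC=11
Event 8 (EXEC): [MAIN] PC=4: INC 3 -> ACC=14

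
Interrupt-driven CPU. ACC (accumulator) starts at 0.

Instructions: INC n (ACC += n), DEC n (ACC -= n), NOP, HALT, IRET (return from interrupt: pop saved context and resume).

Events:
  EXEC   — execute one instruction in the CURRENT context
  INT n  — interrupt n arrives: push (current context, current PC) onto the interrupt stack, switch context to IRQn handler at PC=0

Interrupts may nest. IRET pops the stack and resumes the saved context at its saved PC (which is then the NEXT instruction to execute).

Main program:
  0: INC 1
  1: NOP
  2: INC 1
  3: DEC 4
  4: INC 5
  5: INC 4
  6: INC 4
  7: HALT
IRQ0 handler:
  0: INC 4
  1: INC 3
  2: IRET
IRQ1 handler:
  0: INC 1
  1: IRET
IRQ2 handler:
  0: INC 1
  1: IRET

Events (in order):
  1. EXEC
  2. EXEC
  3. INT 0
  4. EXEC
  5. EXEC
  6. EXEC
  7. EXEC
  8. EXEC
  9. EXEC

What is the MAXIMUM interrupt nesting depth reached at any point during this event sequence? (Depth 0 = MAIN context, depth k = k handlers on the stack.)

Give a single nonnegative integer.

Event 1 (EXEC): [MAIN] PC=0: INC 1 -> ACC=1 [depth=0]
Event 2 (EXEC): [MAIN] PC=1: NOP [depth=0]
Event 3 (INT 0): INT 0 arrives: push (MAIN, PC=2), enter IRQ0 at PC=0 (depth now 1) [depth=1]
Event 4 (EXEC): [IRQ0] PC=0: INC 4 -> ACC=5 [depth=1]
Event 5 (EXEC): [IRQ0] PC=1: INC 3 -> ACC=8 [depth=1]
Event 6 (EXEC): [IRQ0] PC=2: IRET -> resume MAIN at PC=2 (depth now 0) [depth=0]
Event 7 (EXEC): [MAIN] PC=2: INC 1 -> ACC=9 [depth=0]
Event 8 (EXEC): [MAIN] PC=3: DEC 4 -> ACC=5 [depth=0]
Event 9 (EXEC): [MAIN] PC=4: INC 5 -> ACC=10 [depth=0]
Max depth observed: 1

Answer: 1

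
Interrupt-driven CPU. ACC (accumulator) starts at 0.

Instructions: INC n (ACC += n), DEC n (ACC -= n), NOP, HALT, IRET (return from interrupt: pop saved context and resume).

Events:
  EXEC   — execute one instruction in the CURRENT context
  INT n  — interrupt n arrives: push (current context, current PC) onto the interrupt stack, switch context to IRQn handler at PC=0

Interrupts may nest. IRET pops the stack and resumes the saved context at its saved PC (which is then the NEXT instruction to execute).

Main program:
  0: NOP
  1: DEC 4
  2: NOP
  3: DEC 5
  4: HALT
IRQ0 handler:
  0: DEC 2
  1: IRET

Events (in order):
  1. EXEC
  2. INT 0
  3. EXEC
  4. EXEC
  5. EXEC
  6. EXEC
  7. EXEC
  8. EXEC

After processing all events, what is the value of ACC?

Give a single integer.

Answer: -11

Derivation:
Event 1 (EXEC): [MAIN] PC=0: NOP
Event 2 (INT 0): INT 0 arrives: push (MAIN, PC=1), enter IRQ0 at PC=0 (depth now 1)
Event 3 (EXEC): [IRQ0] PC=0: DEC 2 -> ACC=-2
Event 4 (EXEC): [IRQ0] PC=1: IRET -> resume MAIN at PC=1 (depth now 0)
Event 5 (EXEC): [MAIN] PC=1: DEC 4 -> ACC=-6
Event 6 (EXEC): [MAIN] PC=2: NOP
Event 7 (EXEC): [MAIN] PC=3: DEC 5 -> ACC=-11
Event 8 (EXEC): [MAIN] PC=4: HALT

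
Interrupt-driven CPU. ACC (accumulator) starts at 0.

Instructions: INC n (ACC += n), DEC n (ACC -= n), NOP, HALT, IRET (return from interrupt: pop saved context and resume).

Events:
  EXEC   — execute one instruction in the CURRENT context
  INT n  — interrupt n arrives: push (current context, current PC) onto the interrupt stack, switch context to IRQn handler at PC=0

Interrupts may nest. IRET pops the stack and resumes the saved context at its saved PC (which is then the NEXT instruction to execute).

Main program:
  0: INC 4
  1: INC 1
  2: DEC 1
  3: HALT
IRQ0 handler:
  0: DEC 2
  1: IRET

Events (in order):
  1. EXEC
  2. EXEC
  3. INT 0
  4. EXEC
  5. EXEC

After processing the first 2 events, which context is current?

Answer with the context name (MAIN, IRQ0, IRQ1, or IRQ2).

Answer: MAIN

Derivation:
Event 1 (EXEC): [MAIN] PC=0: INC 4 -> ACC=4
Event 2 (EXEC): [MAIN] PC=1: INC 1 -> ACC=5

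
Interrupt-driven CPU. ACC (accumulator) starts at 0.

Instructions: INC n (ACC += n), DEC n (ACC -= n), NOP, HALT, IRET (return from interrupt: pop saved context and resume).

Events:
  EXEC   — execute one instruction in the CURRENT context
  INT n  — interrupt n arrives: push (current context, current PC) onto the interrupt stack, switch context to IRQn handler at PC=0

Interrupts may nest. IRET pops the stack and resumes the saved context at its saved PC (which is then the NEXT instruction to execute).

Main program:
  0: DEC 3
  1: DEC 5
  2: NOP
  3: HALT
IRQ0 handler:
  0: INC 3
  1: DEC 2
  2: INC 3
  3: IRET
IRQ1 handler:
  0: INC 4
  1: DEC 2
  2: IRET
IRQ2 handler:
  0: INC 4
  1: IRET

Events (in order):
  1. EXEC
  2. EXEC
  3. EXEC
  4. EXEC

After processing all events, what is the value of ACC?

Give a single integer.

Answer: -8

Derivation:
Event 1 (EXEC): [MAIN] PC=0: DEC 3 -> ACC=-3
Event 2 (EXEC): [MAIN] PC=1: DEC 5 -> ACC=-8
Event 3 (EXEC): [MAIN] PC=2: NOP
Event 4 (EXEC): [MAIN] PC=3: HALT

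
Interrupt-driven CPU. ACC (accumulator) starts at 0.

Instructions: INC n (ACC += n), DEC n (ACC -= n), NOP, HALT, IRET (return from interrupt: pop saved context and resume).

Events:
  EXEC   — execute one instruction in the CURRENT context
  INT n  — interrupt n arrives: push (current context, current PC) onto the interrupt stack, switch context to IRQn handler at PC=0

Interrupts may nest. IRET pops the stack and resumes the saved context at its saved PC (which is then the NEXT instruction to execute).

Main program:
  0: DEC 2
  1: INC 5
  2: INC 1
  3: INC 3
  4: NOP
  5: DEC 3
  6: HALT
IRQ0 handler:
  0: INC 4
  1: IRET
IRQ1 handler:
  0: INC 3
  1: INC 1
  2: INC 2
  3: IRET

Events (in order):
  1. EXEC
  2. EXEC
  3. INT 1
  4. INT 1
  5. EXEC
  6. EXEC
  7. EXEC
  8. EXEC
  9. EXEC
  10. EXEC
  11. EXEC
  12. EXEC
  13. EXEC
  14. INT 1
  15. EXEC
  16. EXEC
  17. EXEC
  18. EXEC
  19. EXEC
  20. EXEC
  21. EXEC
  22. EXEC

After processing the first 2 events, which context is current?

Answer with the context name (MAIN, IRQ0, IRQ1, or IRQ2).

Event 1 (EXEC): [MAIN] PC=0: DEC 2 -> ACC=-2
Event 2 (EXEC): [MAIN] PC=1: INC 5 -> ACC=3

Answer: MAIN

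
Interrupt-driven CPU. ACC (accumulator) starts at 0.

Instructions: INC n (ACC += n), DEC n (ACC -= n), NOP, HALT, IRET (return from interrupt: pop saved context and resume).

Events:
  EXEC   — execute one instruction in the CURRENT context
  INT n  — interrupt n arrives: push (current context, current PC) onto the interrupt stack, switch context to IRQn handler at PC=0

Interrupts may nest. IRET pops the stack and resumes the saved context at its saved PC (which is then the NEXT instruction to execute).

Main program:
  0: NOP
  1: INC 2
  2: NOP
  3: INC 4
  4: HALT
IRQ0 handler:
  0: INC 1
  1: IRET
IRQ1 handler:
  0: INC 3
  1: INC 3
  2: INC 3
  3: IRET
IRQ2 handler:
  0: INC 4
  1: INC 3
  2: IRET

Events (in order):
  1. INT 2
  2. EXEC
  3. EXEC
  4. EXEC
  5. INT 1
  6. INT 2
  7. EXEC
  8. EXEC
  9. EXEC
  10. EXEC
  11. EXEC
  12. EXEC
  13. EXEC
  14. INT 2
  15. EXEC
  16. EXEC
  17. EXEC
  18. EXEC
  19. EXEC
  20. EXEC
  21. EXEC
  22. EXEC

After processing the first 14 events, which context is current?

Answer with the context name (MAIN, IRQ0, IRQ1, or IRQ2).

Event 1 (INT 2): INT 2 arrives: push (MAIN, PC=0), enter IRQ2 at PC=0 (depth now 1)
Event 2 (EXEC): [IRQ2] PC=0: INC 4 -> ACC=4
Event 3 (EXEC): [IRQ2] PC=1: INC 3 -> ACC=7
Event 4 (EXEC): [IRQ2] PC=2: IRET -> resume MAIN at PC=0 (depth now 0)
Event 5 (INT 1): INT 1 arrives: push (MAIN, PC=0), enter IRQ1 at PC=0 (depth now 1)
Event 6 (INT 2): INT 2 arrives: push (IRQ1, PC=0), enter IRQ2 at PC=0 (depth now 2)
Event 7 (EXEC): [IRQ2] PC=0: INC 4 -> ACC=11
Event 8 (EXEC): [IRQ2] PC=1: INC 3 -> ACC=14
Event 9 (EXEC): [IRQ2] PC=2: IRET -> resume IRQ1 at PC=0 (depth now 1)
Event 10 (EXEC): [IRQ1] PC=0: INC 3 -> ACC=17
Event 11 (EXEC): [IRQ1] PC=1: INC 3 -> ACC=20
Event 12 (EXEC): [IRQ1] PC=2: INC 3 -> ACC=23
Event 13 (EXEC): [IRQ1] PC=3: IRET -> resume MAIN at PC=0 (depth now 0)
Event 14 (INT 2): INT 2 arrives: push (MAIN, PC=0), enter IRQ2 at PC=0 (depth now 1)

Answer: IRQ2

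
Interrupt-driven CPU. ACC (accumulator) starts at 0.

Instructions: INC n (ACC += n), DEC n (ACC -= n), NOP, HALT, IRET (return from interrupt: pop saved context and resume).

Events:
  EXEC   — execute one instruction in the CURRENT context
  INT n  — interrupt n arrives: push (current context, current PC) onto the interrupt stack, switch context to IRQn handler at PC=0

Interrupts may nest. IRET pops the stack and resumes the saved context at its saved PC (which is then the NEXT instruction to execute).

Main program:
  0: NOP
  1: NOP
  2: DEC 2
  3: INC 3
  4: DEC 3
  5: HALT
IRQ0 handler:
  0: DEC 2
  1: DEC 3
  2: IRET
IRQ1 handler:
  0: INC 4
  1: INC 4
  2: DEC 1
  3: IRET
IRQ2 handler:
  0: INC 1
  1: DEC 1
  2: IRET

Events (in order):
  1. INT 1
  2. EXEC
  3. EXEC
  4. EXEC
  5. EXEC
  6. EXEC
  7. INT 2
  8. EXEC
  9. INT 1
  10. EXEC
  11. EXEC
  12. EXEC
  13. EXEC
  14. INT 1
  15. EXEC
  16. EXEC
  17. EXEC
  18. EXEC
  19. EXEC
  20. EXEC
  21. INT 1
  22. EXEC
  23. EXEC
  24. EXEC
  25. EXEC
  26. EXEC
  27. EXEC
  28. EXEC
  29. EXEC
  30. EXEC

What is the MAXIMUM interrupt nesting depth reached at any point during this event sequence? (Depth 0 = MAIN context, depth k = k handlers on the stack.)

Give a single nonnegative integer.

Answer: 2

Derivation:
Event 1 (INT 1): INT 1 arrives: push (MAIN, PC=0), enter IRQ1 at PC=0 (depth now 1) [depth=1]
Event 2 (EXEC): [IRQ1] PC=0: INC 4 -> ACC=4 [depth=1]
Event 3 (EXEC): [IRQ1] PC=1: INC 4 -> ACC=8 [depth=1]
Event 4 (EXEC): [IRQ1] PC=2: DEC 1 -> ACC=7 [depth=1]
Event 5 (EXEC): [IRQ1] PC=3: IRET -> resume MAIN at PC=0 (depth now 0) [depth=0]
Event 6 (EXEC): [MAIN] PC=0: NOP [depth=0]
Event 7 (INT 2): INT 2 arrives: push (MAIN, PC=1), enter IRQ2 at PC=0 (depth now 1) [depth=1]
Event 8 (EXEC): [IRQ2] PC=0: INC 1 -> ACC=8 [depth=1]
Event 9 (INT 1): INT 1 arrives: push (IRQ2, PC=1), enter IRQ1 at PC=0 (depth now 2) [depth=2]
Event 10 (EXEC): [IRQ1] PC=0: INC 4 -> ACC=12 [depth=2]
Event 11 (EXEC): [IRQ1] PC=1: INC 4 -> ACC=16 [depth=2]
Event 12 (EXEC): [IRQ1] PC=2: DEC 1 -> ACC=15 [depth=2]
Event 13 (EXEC): [IRQ1] PC=3: IRET -> resume IRQ2 at PC=1 (depth now 1) [depth=1]
Event 14 (INT 1): INT 1 arrives: push (IRQ2, PC=1), enter IRQ1 at PC=0 (depth now 2) [depth=2]
Event 15 (EXEC): [IRQ1] PC=0: INC 4 -> ACC=19 [depth=2]
Event 16 (EXEC): [IRQ1] PC=1: INC 4 -> ACC=23 [depth=2]
Event 17 (EXEC): [IRQ1] PC=2: DEC 1 -> ACC=22 [depth=2]
Event 18 (EXEC): [IRQ1] PC=3: IRET -> resume IRQ2 at PC=1 (depth now 1) [depth=1]
Event 19 (EXEC): [IRQ2] PC=1: DEC 1 -> ACC=21 [depth=1]
Event 20 (EXEC): [IRQ2] PC=2: IRET -> resume MAIN at PC=1 (depth now 0) [depth=0]
Event 21 (INT 1): INT 1 arrives: push (MAIN, PC=1), enter IRQ1 at PC=0 (depth now 1) [depth=1]
Event 22 (EXEC): [IRQ1] PC=0: INC 4 -> ACC=25 [depth=1]
Event 23 (EXEC): [IRQ1] PC=1: INC 4 -> ACC=29 [depth=1]
Event 24 (EXEC): [IRQ1] PC=2: DEC 1 -> ACC=28 [depth=1]
Event 25 (EXEC): [IRQ1] PC=3: IRET -> resume MAIN at PC=1 (depth now 0) [depth=0]
Event 26 (EXEC): [MAIN] PC=1: NOP [depth=0]
Event 27 (EXEC): [MAIN] PC=2: DEC 2 -> ACC=26 [depth=0]
Event 28 (EXEC): [MAIN] PC=3: INC 3 -> ACC=29 [depth=0]
Event 29 (EXEC): [MAIN] PC=4: DEC 3 -> ACC=26 [depth=0]
Event 30 (EXEC): [MAIN] PC=5: HALT [depth=0]
Max depth observed: 2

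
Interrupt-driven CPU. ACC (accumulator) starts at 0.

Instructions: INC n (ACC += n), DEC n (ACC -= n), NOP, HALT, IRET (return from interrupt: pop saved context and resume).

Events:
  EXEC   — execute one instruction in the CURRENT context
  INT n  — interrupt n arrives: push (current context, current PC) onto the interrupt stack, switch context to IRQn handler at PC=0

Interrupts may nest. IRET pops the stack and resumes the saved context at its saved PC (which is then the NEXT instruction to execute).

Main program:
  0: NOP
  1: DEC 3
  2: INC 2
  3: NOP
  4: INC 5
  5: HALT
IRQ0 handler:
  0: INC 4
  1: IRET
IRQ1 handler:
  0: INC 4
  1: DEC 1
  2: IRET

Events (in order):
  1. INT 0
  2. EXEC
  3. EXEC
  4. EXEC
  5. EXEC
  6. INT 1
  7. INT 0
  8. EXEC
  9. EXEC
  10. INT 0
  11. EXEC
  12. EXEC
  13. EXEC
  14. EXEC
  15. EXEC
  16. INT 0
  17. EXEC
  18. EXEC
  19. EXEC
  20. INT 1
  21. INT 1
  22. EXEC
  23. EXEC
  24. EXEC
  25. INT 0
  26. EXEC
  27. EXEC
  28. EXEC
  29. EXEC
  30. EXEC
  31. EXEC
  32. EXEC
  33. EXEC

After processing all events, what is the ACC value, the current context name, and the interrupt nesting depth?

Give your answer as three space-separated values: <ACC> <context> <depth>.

Event 1 (INT 0): INT 0 arrives: push (MAIN, PC=0), enter IRQ0 at PC=0 (depth now 1)
Event 2 (EXEC): [IRQ0] PC=0: INC 4 -> ACC=4
Event 3 (EXEC): [IRQ0] PC=1: IRET -> resume MAIN at PC=0 (depth now 0)
Event 4 (EXEC): [MAIN] PC=0: NOP
Event 5 (EXEC): [MAIN] PC=1: DEC 3 -> ACC=1
Event 6 (INT 1): INT 1 arrives: push (MAIN, PC=2), enter IRQ1 at PC=0 (depth now 1)
Event 7 (INT 0): INT 0 arrives: push (IRQ1, PC=0), enter IRQ0 at PC=0 (depth now 2)
Event 8 (EXEC): [IRQ0] PC=0: INC 4 -> ACC=5
Event 9 (EXEC): [IRQ0] PC=1: IRET -> resume IRQ1 at PC=0 (depth now 1)
Event 10 (INT 0): INT 0 arrives: push (IRQ1, PC=0), enter IRQ0 at PC=0 (depth now 2)
Event 11 (EXEC): [IRQ0] PC=0: INC 4 -> ACC=9
Event 12 (EXEC): [IRQ0] PC=1: IRET -> resume IRQ1 at PC=0 (depth now 1)
Event 13 (EXEC): [IRQ1] PC=0: INC 4 -> ACC=13
Event 14 (EXEC): [IRQ1] PC=1: DEC 1 -> ACC=12
Event 15 (EXEC): [IRQ1] PC=2: IRET -> resume MAIN at PC=2 (depth now 0)
Event 16 (INT 0): INT 0 arrives: push (MAIN, PC=2), enter IRQ0 at PC=0 (depth now 1)
Event 17 (EXEC): [IRQ0] PC=0: INC 4 -> ACC=16
Event 18 (EXEC): [IRQ0] PC=1: IRET -> resume MAIN at PC=2 (depth now 0)
Event 19 (EXEC): [MAIN] PC=2: INC 2 -> ACC=18
Event 20 (INT 1): INT 1 arrives: push (MAIN, PC=3), enter IRQ1 at PC=0 (depth now 1)
Event 21 (INT 1): INT 1 arrives: push (IRQ1, PC=0), enter IRQ1 at PC=0 (depth now 2)
Event 22 (EXEC): [IRQ1] PC=0: INC 4 -> ACC=22
Event 23 (EXEC): [IRQ1] PC=1: DEC 1 -> ACC=21
Event 24 (EXEC): [IRQ1] PC=2: IRET -> resume IRQ1 at PC=0 (depth now 1)
Event 25 (INT 0): INT 0 arrives: push (IRQ1, PC=0), enter IRQ0 at PC=0 (depth now 2)
Event 26 (EXEC): [IRQ0] PC=0: INC 4 -> ACC=25
Event 27 (EXEC): [IRQ0] PC=1: IRET -> resume IRQ1 at PC=0 (depth now 1)
Event 28 (EXEC): [IRQ1] PC=0: INC 4 -> ACC=29
Event 29 (EXEC): [IRQ1] PC=1: DEC 1 -> ACC=28
Event 30 (EXEC): [IRQ1] PC=2: IRET -> resume MAIN at PC=3 (depth now 0)
Event 31 (EXEC): [MAIN] PC=3: NOP
Event 32 (EXEC): [MAIN] PC=4: INC 5 -> ACC=33
Event 33 (EXEC): [MAIN] PC=5: HALT

Answer: 33 MAIN 0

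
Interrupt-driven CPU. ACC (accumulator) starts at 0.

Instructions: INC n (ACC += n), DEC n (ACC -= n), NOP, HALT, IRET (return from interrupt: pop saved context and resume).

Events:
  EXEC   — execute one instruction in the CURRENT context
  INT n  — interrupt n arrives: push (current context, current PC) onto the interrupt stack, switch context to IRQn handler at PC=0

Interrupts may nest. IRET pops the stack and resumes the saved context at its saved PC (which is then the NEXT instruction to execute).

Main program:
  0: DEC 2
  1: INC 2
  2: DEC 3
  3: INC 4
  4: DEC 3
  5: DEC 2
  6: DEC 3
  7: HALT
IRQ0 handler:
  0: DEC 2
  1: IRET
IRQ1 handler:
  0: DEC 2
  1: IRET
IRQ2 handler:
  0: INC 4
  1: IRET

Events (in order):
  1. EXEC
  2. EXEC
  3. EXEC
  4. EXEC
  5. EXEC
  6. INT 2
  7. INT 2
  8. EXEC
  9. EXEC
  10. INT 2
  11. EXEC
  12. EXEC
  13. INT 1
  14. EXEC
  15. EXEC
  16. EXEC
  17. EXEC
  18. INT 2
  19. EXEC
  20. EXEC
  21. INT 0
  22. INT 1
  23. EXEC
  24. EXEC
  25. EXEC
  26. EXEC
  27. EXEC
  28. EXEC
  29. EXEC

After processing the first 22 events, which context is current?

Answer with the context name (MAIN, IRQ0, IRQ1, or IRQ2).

Event 1 (EXEC): [MAIN] PC=0: DEC 2 -> ACC=-2
Event 2 (EXEC): [MAIN] PC=1: INC 2 -> ACC=0
Event 3 (EXEC): [MAIN] PC=2: DEC 3 -> ACC=-3
Event 4 (EXEC): [MAIN] PC=3: INC 4 -> ACC=1
Event 5 (EXEC): [MAIN] PC=4: DEC 3 -> ACC=-2
Event 6 (INT 2): INT 2 arrives: push (MAIN, PC=5), enter IRQ2 at PC=0 (depth now 1)
Event 7 (INT 2): INT 2 arrives: push (IRQ2, PC=0), enter IRQ2 at PC=0 (depth now 2)
Event 8 (EXEC): [IRQ2] PC=0: INC 4 -> ACC=2
Event 9 (EXEC): [IRQ2] PC=1: IRET -> resume IRQ2 at PC=0 (depth now 1)
Event 10 (INT 2): INT 2 arrives: push (IRQ2, PC=0), enter IRQ2 at PC=0 (depth now 2)
Event 11 (EXEC): [IRQ2] PC=0: INC 4 -> ACC=6
Event 12 (EXEC): [IRQ2] PC=1: IRET -> resume IRQ2 at PC=0 (depth now 1)
Event 13 (INT 1): INT 1 arrives: push (IRQ2, PC=0), enter IRQ1 at PC=0 (depth now 2)
Event 14 (EXEC): [IRQ1] PC=0: DEC 2 -> ACC=4
Event 15 (EXEC): [IRQ1] PC=1: IRET -> resume IRQ2 at PC=0 (depth now 1)
Event 16 (EXEC): [IRQ2] PC=0: INC 4 -> ACC=8
Event 17 (EXEC): [IRQ2] PC=1: IRET -> resume MAIN at PC=5 (depth now 0)
Event 18 (INT 2): INT 2 arrives: push (MAIN, PC=5), enter IRQ2 at PC=0 (depth now 1)
Event 19 (EXEC): [IRQ2] PC=0: INC 4 -> ACC=12
Event 20 (EXEC): [IRQ2] PC=1: IRET -> resume MAIN at PC=5 (depth now 0)
Event 21 (INT 0): INT 0 arrives: push (MAIN, PC=5), enter IRQ0 at PC=0 (depth now 1)
Event 22 (INT 1): INT 1 arrives: push (IRQ0, PC=0), enter IRQ1 at PC=0 (depth now 2)

Answer: IRQ1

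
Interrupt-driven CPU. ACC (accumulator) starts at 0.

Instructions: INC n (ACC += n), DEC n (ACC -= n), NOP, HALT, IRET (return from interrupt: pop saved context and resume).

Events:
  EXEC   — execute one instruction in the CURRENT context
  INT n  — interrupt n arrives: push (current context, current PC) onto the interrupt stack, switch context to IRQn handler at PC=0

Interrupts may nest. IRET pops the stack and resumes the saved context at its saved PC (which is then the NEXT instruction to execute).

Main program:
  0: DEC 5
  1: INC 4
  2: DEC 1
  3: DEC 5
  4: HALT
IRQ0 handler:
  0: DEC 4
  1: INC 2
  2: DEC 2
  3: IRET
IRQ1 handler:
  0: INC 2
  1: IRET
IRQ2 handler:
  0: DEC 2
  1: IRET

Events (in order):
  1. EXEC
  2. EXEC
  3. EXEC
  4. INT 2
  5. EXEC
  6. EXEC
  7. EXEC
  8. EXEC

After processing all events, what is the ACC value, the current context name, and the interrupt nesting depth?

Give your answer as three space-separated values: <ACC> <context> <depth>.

Answer: -9 MAIN 0

Derivation:
Event 1 (EXEC): [MAIN] PC=0: DEC 5 -> ACC=-5
Event 2 (EXEC): [MAIN] PC=1: INC 4 -> ACC=-1
Event 3 (EXEC): [MAIN] PC=2: DEC 1 -> ACC=-2
Event 4 (INT 2): INT 2 arrives: push (MAIN, PC=3), enter IRQ2 at PC=0 (depth now 1)
Event 5 (EXEC): [IRQ2] PC=0: DEC 2 -> ACC=-4
Event 6 (EXEC): [IRQ2] PC=1: IRET -> resume MAIN at PC=3 (depth now 0)
Event 7 (EXEC): [MAIN] PC=3: DEC 5 -> ACC=-9
Event 8 (EXEC): [MAIN] PC=4: HALT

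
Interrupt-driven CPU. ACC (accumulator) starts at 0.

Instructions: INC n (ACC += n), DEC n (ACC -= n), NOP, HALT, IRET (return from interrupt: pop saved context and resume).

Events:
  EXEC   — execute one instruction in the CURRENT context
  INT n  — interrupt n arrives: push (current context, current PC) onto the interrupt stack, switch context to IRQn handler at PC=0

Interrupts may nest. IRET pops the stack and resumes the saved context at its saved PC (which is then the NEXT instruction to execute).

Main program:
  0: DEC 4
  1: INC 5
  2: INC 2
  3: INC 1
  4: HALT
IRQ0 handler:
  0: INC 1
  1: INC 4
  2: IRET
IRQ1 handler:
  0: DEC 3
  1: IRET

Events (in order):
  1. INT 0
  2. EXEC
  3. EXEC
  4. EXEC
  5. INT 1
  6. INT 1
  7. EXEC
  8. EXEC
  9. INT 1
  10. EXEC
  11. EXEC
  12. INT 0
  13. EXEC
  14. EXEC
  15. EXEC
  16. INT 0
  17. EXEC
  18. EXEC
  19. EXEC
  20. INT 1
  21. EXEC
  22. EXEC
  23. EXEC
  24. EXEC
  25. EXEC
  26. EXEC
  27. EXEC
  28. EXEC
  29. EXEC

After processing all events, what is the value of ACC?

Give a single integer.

Event 1 (INT 0): INT 0 arrives: push (MAIN, PC=0), enter IRQ0 at PC=0 (depth now 1)
Event 2 (EXEC): [IRQ0] PC=0: INC 1 -> ACC=1
Event 3 (EXEC): [IRQ0] PC=1: INC 4 -> ACC=5
Event 4 (EXEC): [IRQ0] PC=2: IRET -> resume MAIN at PC=0 (depth now 0)
Event 5 (INT 1): INT 1 arrives: push (MAIN, PC=0), enter IRQ1 at PC=0 (depth now 1)
Event 6 (INT 1): INT 1 arrives: push (IRQ1, PC=0), enter IRQ1 at PC=0 (depth now 2)
Event 7 (EXEC): [IRQ1] PC=0: DEC 3 -> ACC=2
Event 8 (EXEC): [IRQ1] PC=1: IRET -> resume IRQ1 at PC=0 (depth now 1)
Event 9 (INT 1): INT 1 arrives: push (IRQ1, PC=0), enter IRQ1 at PC=0 (depth now 2)
Event 10 (EXEC): [IRQ1] PC=0: DEC 3 -> ACC=-1
Event 11 (EXEC): [IRQ1] PC=1: IRET -> resume IRQ1 at PC=0 (depth now 1)
Event 12 (INT 0): INT 0 arrives: push (IRQ1, PC=0), enter IRQ0 at PC=0 (depth now 2)
Event 13 (EXEC): [IRQ0] PC=0: INC 1 -> ACC=0
Event 14 (EXEC): [IRQ0] PC=1: INC 4 -> ACC=4
Event 15 (EXEC): [IRQ0] PC=2: IRET -> resume IRQ1 at PC=0 (depth now 1)
Event 16 (INT 0): INT 0 arrives: push (IRQ1, PC=0), enter IRQ0 at PC=0 (depth now 2)
Event 17 (EXEC): [IRQ0] PC=0: INC 1 -> ACC=5
Event 18 (EXEC): [IRQ0] PC=1: INC 4 -> ACC=9
Event 19 (EXEC): [IRQ0] PC=2: IRET -> resume IRQ1 at PC=0 (depth now 1)
Event 20 (INT 1): INT 1 arrives: push (IRQ1, PC=0), enter IRQ1 at PC=0 (depth now 2)
Event 21 (EXEC): [IRQ1] PC=0: DEC 3 -> ACC=6
Event 22 (EXEC): [IRQ1] PC=1: IRET -> resume IRQ1 at PC=0 (depth now 1)
Event 23 (EXEC): [IRQ1] PC=0: DEC 3 -> ACC=3
Event 24 (EXEC): [IRQ1] PC=1: IRET -> resume MAIN at PC=0 (depth now 0)
Event 25 (EXEC): [MAIN] PC=0: DEC 4 -> ACC=-1
Event 26 (EXEC): [MAIN] PC=1: INC 5 -> ACC=4
Event 27 (EXEC): [MAIN] PC=2: INC 2 -> ACC=6
Event 28 (EXEC): [MAIN] PC=3: INC 1 -> ACC=7
Event 29 (EXEC): [MAIN] PC=4: HALT

Answer: 7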